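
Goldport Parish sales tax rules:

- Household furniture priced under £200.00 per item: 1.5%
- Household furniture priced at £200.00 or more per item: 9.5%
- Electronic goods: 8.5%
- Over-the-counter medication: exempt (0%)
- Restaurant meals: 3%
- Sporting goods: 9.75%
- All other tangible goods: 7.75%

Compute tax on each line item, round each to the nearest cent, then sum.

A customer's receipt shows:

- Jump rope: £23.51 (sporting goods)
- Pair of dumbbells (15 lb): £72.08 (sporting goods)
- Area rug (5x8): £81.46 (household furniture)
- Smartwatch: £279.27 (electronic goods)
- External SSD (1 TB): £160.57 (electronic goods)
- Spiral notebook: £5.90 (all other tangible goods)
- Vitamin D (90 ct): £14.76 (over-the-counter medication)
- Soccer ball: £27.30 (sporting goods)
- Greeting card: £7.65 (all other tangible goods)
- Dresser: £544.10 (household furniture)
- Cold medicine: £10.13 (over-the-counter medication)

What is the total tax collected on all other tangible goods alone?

£1.05

Spiral notebook £5.90: all other tangible goods → 7.75% → £0.46
Greeting card £7.65: all other tangible goods → 7.75% → £0.59
Tax on all other tangible goods = £0.46 + £0.59 = £1.05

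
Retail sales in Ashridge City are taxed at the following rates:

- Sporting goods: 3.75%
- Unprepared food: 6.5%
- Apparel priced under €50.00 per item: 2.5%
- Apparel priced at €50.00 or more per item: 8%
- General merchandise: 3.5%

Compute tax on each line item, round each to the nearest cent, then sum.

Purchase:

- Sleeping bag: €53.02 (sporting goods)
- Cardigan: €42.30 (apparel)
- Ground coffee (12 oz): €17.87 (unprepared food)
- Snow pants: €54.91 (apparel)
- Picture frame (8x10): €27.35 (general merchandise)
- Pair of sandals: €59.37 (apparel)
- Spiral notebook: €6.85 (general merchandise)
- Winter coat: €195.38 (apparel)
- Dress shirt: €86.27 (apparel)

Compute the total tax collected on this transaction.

€37.08

Sleeping bag €53.02: sporting goods → 3.75% → €1.99
Cardigan €42.30: apparel, under €50.00 → 2.5% → €1.06
Ground coffee (12 oz) €17.87: unprepared food → 6.5% → €1.16
Snow pants €54.91: apparel, €50.00 or more → 8% → €4.39
Picture frame (8x10) €27.35: general merchandise → 3.5% → €0.96
Pair of sandals €59.37: apparel, €50.00 or more → 8% → €4.75
Spiral notebook €6.85: general merchandise → 3.5% → €0.24
Winter coat €195.38: apparel, €50.00 or more → 8% → €15.63
Dress shirt €86.27: apparel, €50.00 or more → 8% → €6.90
Total tax = €1.99 + €1.06 + €1.16 + €4.39 + €0.96 + €4.75 + €0.24 + €15.63 + €6.90 = €37.08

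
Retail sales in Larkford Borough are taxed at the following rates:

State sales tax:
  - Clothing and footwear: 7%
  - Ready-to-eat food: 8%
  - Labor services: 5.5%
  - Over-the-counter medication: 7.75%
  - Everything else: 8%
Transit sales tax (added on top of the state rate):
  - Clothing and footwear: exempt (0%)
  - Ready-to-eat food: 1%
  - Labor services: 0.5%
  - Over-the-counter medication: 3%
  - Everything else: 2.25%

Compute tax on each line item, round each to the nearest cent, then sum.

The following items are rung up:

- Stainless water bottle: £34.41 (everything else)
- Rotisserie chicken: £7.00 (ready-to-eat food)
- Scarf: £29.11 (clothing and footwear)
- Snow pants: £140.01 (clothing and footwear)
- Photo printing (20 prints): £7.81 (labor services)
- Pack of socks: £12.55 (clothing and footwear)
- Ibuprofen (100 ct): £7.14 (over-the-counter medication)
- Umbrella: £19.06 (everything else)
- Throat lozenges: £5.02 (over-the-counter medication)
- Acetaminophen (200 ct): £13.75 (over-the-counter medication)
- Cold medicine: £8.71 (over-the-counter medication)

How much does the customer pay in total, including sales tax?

Stainless water bottle £34.41: everything else → 8% + 2.25% transit = 10.25% → £3.53
Rotisserie chicken £7.00: ready-to-eat food → 8% + 1% transit = 9% → £0.63
Scarf £29.11: clothing and footwear → 7% + 0% transit = 7% → £2.04
Snow pants £140.01: clothing and footwear → 7% + 0% transit = 7% → £9.80
Photo printing (20 prints) £7.81: labor services → 5.5% + 0.5% transit = 6% → £0.47
Pack of socks £12.55: clothing and footwear → 7% + 0% transit = 7% → £0.88
Ibuprofen (100 ct) £7.14: over-the-counter medication → 7.75% + 3% transit = 10.75% → £0.77
Umbrella £19.06: everything else → 8% + 2.25% transit = 10.25% → £1.95
Throat lozenges £5.02: over-the-counter medication → 7.75% + 3% transit = 10.75% → £0.54
Acetaminophen (200 ct) £13.75: over-the-counter medication → 7.75% + 3% transit = 10.75% → £1.48
Cold medicine £8.71: over-the-counter medication → 7.75% + 3% transit = 10.75% → £0.94
Subtotal = £284.57; tax = £23.03; total due = £307.60

£307.60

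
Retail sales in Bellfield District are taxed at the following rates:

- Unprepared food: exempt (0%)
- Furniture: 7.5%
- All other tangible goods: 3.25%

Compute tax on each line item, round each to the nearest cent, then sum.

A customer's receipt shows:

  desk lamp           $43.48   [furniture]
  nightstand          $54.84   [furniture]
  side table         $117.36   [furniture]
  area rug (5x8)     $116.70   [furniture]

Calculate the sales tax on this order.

Desk lamp $43.48: furniture → 7.5% → $3.26
Nightstand $54.84: furniture → 7.5% → $4.11
Side table $117.36: furniture → 7.5% → $8.80
Area rug (5x8) $116.70: furniture → 7.5% → $8.75
Total tax = $3.26 + $4.11 + $8.80 + $8.75 = $24.92

$24.92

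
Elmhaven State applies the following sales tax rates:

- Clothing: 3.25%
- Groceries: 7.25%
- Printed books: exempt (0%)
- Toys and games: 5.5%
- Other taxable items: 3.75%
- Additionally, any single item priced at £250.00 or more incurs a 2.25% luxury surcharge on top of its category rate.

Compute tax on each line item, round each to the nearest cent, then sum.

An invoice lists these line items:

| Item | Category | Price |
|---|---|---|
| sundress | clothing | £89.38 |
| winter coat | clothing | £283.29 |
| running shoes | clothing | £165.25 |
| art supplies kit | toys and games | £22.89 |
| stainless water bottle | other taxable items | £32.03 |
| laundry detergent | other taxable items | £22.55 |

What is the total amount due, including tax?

Sundress £89.38: clothing → 3.25% → £2.90
Winter coat £283.29: clothing → 3.25% + 2.25% surcharge = 5.5% → £15.58
Running shoes £165.25: clothing → 3.25% → £5.37
Art supplies kit £22.89: toys and games → 5.5% → £1.26
Stainless water bottle £32.03: other taxable items → 3.75% → £1.20
Laundry detergent £22.55: other taxable items → 3.75% → £0.85
Subtotal = £615.39; tax = £27.16; total due = £642.55

£642.55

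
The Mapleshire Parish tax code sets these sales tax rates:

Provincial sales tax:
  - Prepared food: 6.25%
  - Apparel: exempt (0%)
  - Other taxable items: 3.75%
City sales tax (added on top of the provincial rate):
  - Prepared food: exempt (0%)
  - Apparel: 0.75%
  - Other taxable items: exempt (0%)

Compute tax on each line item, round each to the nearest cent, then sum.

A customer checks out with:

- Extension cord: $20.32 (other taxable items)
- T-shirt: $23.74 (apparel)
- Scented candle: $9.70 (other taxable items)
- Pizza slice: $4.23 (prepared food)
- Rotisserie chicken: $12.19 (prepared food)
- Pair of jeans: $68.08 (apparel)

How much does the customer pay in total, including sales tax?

$141.09

Extension cord $20.32: other taxable items → 3.75% + 0% city = 3.75% → $0.76
T-shirt $23.74: apparel → 0% + 0.75% city = 0.75% → $0.18
Scented candle $9.70: other taxable items → 3.75% + 0% city = 3.75% → $0.36
Pizza slice $4.23: prepared food → 6.25% + 0% city = 6.25% → $0.26
Rotisserie chicken $12.19: prepared food → 6.25% + 0% city = 6.25% → $0.76
Pair of jeans $68.08: apparel → 0% + 0.75% city = 0.75% → $0.51
Subtotal = $138.26; tax = $2.83; total due = $141.09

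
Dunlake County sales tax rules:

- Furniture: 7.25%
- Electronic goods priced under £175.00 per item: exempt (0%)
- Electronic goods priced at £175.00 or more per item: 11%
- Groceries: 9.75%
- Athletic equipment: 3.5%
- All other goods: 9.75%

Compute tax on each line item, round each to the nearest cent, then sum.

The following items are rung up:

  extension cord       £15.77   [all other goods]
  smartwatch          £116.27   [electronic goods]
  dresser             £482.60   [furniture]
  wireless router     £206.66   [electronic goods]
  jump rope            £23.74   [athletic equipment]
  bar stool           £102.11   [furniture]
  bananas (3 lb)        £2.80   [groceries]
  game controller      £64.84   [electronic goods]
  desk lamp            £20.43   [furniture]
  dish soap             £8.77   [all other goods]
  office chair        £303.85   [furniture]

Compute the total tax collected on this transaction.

£92.13

Extension cord £15.77: all other goods → 9.75% → £1.54
Smartwatch £116.27: electronic goods, under £175.00 → 0% → £0.00
Dresser £482.60: furniture → 7.25% → £34.99
Wireless router £206.66: electronic goods, £175.00 or more → 11% → £22.73
Jump rope £23.74: athletic equipment → 3.5% → £0.83
Bar stool £102.11: furniture → 7.25% → £7.40
Bananas (3 lb) £2.80: groceries → 9.75% → £0.27
Game controller £64.84: electronic goods, under £175.00 → 0% → £0.00
Desk lamp £20.43: furniture → 7.25% → £1.48
Dish soap £8.77: all other goods → 9.75% → £0.86
Office chair £303.85: furniture → 7.25% → £22.03
Total tax = £1.54 + £34.99 + £22.73 + £0.83 + £7.40 + £0.27 + £1.48 + £0.86 + £22.03 = £92.13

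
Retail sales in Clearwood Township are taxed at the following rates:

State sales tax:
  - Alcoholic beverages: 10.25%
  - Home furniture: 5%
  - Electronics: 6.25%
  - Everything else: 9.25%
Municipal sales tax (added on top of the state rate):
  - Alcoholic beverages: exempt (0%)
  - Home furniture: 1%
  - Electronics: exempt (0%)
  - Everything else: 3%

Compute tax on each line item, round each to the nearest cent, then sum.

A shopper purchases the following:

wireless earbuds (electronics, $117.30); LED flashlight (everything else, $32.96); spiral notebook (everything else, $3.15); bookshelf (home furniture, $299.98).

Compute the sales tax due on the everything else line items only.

$4.43

LED flashlight $32.96: everything else → 9.25% + 3% municipal = 12.25% → $4.04
Spiral notebook $3.15: everything else → 9.25% + 3% municipal = 12.25% → $0.39
Tax on everything else = $4.04 + $0.39 = $4.43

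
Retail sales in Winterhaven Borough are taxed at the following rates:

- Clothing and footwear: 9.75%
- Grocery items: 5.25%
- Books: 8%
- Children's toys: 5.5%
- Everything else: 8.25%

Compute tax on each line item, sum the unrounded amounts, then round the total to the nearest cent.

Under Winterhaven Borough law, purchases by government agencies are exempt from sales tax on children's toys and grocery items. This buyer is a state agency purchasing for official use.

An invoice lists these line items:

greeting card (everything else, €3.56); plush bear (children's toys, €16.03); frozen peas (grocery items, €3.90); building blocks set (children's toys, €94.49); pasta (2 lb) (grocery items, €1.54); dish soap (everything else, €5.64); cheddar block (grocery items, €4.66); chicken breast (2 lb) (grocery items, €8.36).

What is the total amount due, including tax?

€138.94

Greeting card €3.56: everything else → 8.25% → €0.2937
Plush bear €16.03: children's toys, buyer-exempt → 0% → €0.00
Frozen peas €3.90: grocery items, buyer-exempt → 0% → €0.00
Building blocks set €94.49: children's toys, buyer-exempt → 0% → €0.00
Pasta (2 lb) €1.54: grocery items, buyer-exempt → 0% → €0.00
Dish soap €5.64: everything else → 8.25% → €0.4653
Cheddar block €4.66: grocery items, buyer-exempt → 0% → €0.00
Chicken breast (2 lb) €8.36: grocery items, buyer-exempt → 0% → €0.00
Subtotal = €138.18; unrounded tax = €0.759 → €0.76; total due = €138.94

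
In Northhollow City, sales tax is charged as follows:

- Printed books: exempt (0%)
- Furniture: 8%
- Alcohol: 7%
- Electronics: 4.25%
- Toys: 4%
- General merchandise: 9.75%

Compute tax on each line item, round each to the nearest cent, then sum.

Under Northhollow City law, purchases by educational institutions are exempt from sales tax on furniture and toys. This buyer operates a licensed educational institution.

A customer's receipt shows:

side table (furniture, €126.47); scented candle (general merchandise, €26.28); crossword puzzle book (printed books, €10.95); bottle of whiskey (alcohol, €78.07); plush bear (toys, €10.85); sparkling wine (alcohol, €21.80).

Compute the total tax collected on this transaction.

€9.55

Side table €126.47: furniture, buyer-exempt → 0% → €0.00
Scented candle €26.28: general merchandise → 9.75% → €2.56
Crossword puzzle book €10.95: printed books → 0% → €0.00
Bottle of whiskey €78.07: alcohol → 7% → €5.46
Plush bear €10.85: toys, buyer-exempt → 0% → €0.00
Sparkling wine €21.80: alcohol → 7% → €1.53
Total tax = €2.56 + €5.46 + €1.53 = €9.55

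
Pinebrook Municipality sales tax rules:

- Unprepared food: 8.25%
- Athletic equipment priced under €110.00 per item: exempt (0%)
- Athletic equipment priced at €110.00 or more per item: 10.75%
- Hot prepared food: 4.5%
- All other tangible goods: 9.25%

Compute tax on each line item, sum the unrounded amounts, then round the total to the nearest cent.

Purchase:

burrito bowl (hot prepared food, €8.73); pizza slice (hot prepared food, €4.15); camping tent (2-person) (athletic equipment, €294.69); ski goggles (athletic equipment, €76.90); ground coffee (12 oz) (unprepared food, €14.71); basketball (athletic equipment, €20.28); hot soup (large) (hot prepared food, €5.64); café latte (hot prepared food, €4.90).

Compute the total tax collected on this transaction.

Burrito bowl €8.73: hot prepared food → 4.5% → €0.39285
Pizza slice €4.15: hot prepared food → 4.5% → €0.18675
Camping tent (2-person) €294.69: athletic equipment, €110.00 or more → 10.75% → €31.679175
Ski goggles €76.90: athletic equipment, under €110.00 → 0% → €0.00
Ground coffee (12 oz) €14.71: unprepared food → 8.25% → €1.213575
Basketball €20.28: athletic equipment, under €110.00 → 0% → €0.00
Hot soup (large) €5.64: hot prepared food → 4.5% → €0.2538
Café latte €4.90: hot prepared food → 4.5% → €0.2205
Unrounded tax sum = €33.94665 → €33.95

€33.95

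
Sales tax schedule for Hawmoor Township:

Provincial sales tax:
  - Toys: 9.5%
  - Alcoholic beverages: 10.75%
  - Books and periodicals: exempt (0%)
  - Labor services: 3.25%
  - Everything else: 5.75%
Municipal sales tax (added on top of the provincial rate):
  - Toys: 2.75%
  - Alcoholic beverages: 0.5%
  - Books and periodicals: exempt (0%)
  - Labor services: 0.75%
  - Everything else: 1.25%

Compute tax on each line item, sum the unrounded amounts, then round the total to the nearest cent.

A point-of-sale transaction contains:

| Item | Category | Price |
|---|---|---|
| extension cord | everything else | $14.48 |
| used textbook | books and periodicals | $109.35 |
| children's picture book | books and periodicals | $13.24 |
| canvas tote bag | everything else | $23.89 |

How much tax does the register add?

Extension cord $14.48: everything else → 5.75% + 1.25% municipal = 7% → $1.0136
Used textbook $109.35: books and periodicals → 0% + 0% municipal = 0% → $0.00
Children's picture book $13.24: books and periodicals → 0% + 0% municipal = 0% → $0.00
Canvas tote bag $23.89: everything else → 5.75% + 1.25% municipal = 7% → $1.6723
Unrounded tax sum = $2.6859 → $2.69

$2.69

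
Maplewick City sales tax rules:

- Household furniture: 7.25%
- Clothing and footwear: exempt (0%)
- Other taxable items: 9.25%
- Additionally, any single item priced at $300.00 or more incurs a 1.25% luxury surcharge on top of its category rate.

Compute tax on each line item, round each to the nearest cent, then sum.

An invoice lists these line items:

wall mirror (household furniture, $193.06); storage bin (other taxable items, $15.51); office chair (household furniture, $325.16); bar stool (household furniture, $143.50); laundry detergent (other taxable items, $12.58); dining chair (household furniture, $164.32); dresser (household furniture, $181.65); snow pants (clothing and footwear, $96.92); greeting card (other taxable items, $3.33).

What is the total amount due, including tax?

Wall mirror $193.06: household furniture → 7.25% → $14.00
Storage bin $15.51: other taxable items → 9.25% → $1.43
Office chair $325.16: household furniture → 7.25% + 1.25% surcharge = 8.5% → $27.64
Bar stool $143.50: household furniture → 7.25% → $10.40
Laundry detergent $12.58: other taxable items → 9.25% → $1.16
Dining chair $164.32: household furniture → 7.25% → $11.91
Dresser $181.65: household furniture → 7.25% → $13.17
Snow pants $96.92: clothing and footwear → 0% → $0.00
Greeting card $3.33: other taxable items → 9.25% → $0.31
Subtotal = $1136.03; tax = $80.02; total due = $1216.05

$1216.05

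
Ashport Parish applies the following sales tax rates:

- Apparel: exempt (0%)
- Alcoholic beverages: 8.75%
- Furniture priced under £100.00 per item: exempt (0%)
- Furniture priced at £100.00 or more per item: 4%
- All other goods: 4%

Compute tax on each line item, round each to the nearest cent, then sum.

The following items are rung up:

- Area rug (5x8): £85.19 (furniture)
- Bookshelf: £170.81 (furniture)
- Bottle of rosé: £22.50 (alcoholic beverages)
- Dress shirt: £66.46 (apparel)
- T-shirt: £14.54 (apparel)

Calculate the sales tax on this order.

Area rug (5x8) £85.19: furniture, under £100.00 → 0% → £0.00
Bookshelf £170.81: furniture, £100.00 or more → 4% → £6.83
Bottle of rosé £22.50: alcoholic beverages → 8.75% → £1.97
Dress shirt £66.46: apparel → 0% → £0.00
T-shirt £14.54: apparel → 0% → £0.00
Total tax = £6.83 + £1.97 = £8.80

£8.80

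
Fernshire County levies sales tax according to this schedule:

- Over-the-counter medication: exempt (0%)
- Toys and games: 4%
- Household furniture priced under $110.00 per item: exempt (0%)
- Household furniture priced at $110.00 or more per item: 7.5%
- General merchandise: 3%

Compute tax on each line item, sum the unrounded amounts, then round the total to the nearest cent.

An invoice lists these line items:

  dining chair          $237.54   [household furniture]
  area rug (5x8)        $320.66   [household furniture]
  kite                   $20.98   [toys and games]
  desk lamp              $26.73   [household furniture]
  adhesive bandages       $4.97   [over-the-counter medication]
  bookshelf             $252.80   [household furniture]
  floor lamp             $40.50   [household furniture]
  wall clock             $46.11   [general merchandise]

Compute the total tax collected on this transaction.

$63.05

Dining chair $237.54: household furniture, $110.00 or more → 7.5% → $17.8155
Area rug (5x8) $320.66: household furniture, $110.00 or more → 7.5% → $24.0495
Kite $20.98: toys and games → 4% → $0.8392
Desk lamp $26.73: household furniture, under $110.00 → 0% → $0.00
Adhesive bandages $4.97: over-the-counter medication → 0% → $0.00
Bookshelf $252.80: household furniture, $110.00 or more → 7.5% → $18.96
Floor lamp $40.50: household furniture, under $110.00 → 0% → $0.00
Wall clock $46.11: general merchandise → 3% → $1.3833
Unrounded tax sum = $63.0475 → $63.05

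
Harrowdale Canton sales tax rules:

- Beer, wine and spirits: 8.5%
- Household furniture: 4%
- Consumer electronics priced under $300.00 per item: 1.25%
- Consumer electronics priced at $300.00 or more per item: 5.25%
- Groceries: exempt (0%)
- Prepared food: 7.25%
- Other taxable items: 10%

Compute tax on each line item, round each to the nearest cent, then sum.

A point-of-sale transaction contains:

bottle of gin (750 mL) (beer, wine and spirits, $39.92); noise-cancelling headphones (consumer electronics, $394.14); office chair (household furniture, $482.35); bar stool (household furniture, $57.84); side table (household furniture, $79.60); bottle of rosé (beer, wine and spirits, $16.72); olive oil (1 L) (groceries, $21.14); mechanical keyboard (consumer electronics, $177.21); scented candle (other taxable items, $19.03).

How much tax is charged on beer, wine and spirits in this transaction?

$4.81

Bottle of gin (750 mL) $39.92: beer, wine and spirits → 8.5% → $3.39
Bottle of rosé $16.72: beer, wine and spirits → 8.5% → $1.42
Tax on beer, wine and spirits = $3.39 + $1.42 = $4.81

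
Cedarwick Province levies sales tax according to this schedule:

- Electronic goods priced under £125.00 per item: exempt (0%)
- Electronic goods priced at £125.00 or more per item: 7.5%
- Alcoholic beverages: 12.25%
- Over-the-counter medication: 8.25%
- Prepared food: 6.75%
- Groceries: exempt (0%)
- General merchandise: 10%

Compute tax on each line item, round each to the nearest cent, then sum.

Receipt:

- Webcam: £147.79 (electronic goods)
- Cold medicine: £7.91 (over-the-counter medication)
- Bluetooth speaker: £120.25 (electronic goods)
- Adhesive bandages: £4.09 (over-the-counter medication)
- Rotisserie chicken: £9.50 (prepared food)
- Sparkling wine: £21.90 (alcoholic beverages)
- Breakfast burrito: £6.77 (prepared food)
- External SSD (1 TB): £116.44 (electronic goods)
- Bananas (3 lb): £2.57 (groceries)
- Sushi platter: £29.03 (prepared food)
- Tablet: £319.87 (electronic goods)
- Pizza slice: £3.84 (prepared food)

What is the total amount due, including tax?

£832.02

Webcam £147.79: electronic goods, £125.00 or more → 7.5% → £11.08
Cold medicine £7.91: over-the-counter medication → 8.25% → £0.65
Bluetooth speaker £120.25: electronic goods, under £125.00 → 0% → £0.00
Adhesive bandages £4.09: over-the-counter medication → 8.25% → £0.34
Rotisserie chicken £9.50: prepared food → 6.75% → £0.64
Sparkling wine £21.90: alcoholic beverages → 12.25% → £2.68
Breakfast burrito £6.77: prepared food → 6.75% → £0.46
External SSD (1 TB) £116.44: electronic goods, under £125.00 → 0% → £0.00
Bananas (3 lb) £2.57: groceries → 0% → £0.00
Sushi platter £29.03: prepared food → 6.75% → £1.96
Tablet £319.87: electronic goods, £125.00 or more → 7.5% → £23.99
Pizza slice £3.84: prepared food → 6.75% → £0.26
Subtotal = £789.96; tax = £42.06; total due = £832.02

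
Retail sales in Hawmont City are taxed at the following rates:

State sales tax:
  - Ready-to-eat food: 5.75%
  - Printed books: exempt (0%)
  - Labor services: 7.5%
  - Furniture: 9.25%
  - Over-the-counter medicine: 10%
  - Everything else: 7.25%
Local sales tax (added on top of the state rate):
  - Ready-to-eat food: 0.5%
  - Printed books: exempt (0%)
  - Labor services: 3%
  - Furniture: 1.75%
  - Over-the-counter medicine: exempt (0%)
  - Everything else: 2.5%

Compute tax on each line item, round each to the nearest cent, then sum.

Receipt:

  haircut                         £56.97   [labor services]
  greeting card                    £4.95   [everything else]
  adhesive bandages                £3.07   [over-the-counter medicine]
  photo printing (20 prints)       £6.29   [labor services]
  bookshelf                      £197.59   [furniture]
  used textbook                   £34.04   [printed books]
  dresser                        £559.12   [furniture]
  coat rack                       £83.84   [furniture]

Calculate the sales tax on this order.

£99.88

Haircut £56.97: labor services → 7.5% + 3% local = 10.5% → £5.98
Greeting card £4.95: everything else → 7.25% + 2.5% local = 9.75% → £0.48
Adhesive bandages £3.07: over-the-counter medicine → 10% + 0% local = 10% → £0.31
Photo printing (20 prints) £6.29: labor services → 7.5% + 3% local = 10.5% → £0.66
Bookshelf £197.59: furniture → 9.25% + 1.75% local = 11% → £21.73
Used textbook £34.04: printed books → 0% + 0% local = 0% → £0.00
Dresser £559.12: furniture → 9.25% + 1.75% local = 11% → £61.50
Coat rack £83.84: furniture → 9.25% + 1.75% local = 11% → £9.22
Total tax = £5.98 + £0.48 + £0.31 + £0.66 + £21.73 + £61.50 + £9.22 = £99.88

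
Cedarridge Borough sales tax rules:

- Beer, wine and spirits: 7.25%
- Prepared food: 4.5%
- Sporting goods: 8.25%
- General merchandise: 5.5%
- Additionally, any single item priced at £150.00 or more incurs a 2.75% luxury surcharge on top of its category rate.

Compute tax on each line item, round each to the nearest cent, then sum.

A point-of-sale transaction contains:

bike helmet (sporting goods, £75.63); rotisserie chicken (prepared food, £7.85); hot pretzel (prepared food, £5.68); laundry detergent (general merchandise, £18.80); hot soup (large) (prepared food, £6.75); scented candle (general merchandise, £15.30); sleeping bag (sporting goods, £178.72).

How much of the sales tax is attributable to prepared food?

£0.91

Rotisserie chicken £7.85: prepared food → 4.5% → £0.35
Hot pretzel £5.68: prepared food → 4.5% → £0.26
Hot soup (large) £6.75: prepared food → 4.5% → £0.30
Tax on prepared food = £0.35 + £0.26 + £0.30 = £0.91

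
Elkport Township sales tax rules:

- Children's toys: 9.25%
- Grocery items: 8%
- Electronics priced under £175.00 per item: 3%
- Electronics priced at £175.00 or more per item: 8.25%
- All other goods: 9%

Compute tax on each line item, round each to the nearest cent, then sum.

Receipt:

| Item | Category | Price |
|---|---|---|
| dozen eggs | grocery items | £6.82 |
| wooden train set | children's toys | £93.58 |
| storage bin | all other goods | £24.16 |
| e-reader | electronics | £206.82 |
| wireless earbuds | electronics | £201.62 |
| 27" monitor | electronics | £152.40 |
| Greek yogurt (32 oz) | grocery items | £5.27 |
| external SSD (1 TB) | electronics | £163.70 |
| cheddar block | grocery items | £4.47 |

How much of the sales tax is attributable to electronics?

E-reader £206.82: electronics, £175.00 or more → 8.25% → £17.06
Wireless earbuds £201.62: electronics, £175.00 or more → 8.25% → £16.63
27" monitor £152.40: electronics, under £175.00 → 3% → £4.57
External SSD (1 TB) £163.70: electronics, under £175.00 → 3% → £4.91
Tax on electronics = £17.06 + £16.63 + £4.57 + £4.91 = £43.17

£43.17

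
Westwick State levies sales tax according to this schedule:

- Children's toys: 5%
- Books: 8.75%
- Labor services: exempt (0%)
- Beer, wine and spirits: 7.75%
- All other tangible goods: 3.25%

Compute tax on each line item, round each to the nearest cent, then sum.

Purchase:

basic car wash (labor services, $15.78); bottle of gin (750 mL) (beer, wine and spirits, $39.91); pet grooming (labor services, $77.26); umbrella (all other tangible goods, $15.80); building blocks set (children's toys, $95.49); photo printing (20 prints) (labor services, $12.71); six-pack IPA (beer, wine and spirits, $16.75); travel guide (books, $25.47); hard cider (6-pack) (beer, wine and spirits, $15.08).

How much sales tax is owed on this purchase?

$13.07

Basic car wash $15.78: labor services → 0% → $0.00
Bottle of gin (750 mL) $39.91: beer, wine and spirits → 7.75% → $3.09
Pet grooming $77.26: labor services → 0% → $0.00
Umbrella $15.80: all other tangible goods → 3.25% → $0.51
Building blocks set $95.49: children's toys → 5% → $4.77
Photo printing (20 prints) $12.71: labor services → 0% → $0.00
Six-pack IPA $16.75: beer, wine and spirits → 7.75% → $1.30
Travel guide $25.47: books → 8.75% → $2.23
Hard cider (6-pack) $15.08: beer, wine and spirits → 7.75% → $1.17
Total tax = $3.09 + $0.51 + $4.77 + $1.30 + $2.23 + $1.17 = $13.07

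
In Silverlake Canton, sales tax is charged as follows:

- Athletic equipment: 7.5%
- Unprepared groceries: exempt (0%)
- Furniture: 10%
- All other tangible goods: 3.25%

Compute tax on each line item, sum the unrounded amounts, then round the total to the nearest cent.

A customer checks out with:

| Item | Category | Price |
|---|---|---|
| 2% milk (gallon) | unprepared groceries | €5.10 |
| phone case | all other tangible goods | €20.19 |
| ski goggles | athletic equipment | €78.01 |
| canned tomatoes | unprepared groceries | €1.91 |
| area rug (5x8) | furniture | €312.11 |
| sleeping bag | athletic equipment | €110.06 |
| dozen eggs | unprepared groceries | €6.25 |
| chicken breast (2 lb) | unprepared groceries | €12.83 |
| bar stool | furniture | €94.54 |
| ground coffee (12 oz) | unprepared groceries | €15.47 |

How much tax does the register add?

€55.43

2% milk (gallon) €5.10: unprepared groceries → 0% → €0.00
Phone case €20.19: all other tangible goods → 3.25% → €0.656175
Ski goggles €78.01: athletic equipment → 7.5% → €5.85075
Canned tomatoes €1.91: unprepared groceries → 0% → €0.00
Area rug (5x8) €312.11: furniture → 10% → €31.211
Sleeping bag €110.06: athletic equipment → 7.5% → €8.2545
Dozen eggs €6.25: unprepared groceries → 0% → €0.00
Chicken breast (2 lb) €12.83: unprepared groceries → 0% → €0.00
Bar stool €94.54: furniture → 10% → €9.454
Ground coffee (12 oz) €15.47: unprepared groceries → 0% → €0.00
Unrounded tax sum = €55.426425 → €55.43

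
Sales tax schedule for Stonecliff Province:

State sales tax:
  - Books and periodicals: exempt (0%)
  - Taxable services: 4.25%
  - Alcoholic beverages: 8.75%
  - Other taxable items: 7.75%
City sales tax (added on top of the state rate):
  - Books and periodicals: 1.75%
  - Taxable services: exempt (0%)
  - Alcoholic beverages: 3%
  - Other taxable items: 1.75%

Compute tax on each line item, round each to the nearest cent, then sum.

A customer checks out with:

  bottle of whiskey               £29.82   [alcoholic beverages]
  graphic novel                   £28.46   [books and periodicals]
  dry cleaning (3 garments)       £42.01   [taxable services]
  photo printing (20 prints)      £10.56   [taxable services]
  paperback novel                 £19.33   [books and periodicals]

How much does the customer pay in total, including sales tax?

£136.76

Bottle of whiskey £29.82: alcoholic beverages → 8.75% + 3% city = 11.75% → £3.50
Graphic novel £28.46: books and periodicals → 0% + 1.75% city = 1.75% → £0.50
Dry cleaning (3 garments) £42.01: taxable services → 4.25% + 0% city = 4.25% → £1.79
Photo printing (20 prints) £10.56: taxable services → 4.25% + 0% city = 4.25% → £0.45
Paperback novel £19.33: books and periodicals → 0% + 1.75% city = 1.75% → £0.34
Subtotal = £130.18; tax = £6.58; total due = £136.76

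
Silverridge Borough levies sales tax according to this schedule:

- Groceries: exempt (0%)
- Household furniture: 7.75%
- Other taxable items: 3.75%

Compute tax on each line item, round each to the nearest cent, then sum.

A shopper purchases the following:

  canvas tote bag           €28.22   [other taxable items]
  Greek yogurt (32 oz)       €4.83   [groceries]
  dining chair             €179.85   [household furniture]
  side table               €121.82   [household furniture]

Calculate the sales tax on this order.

€24.44

Canvas tote bag €28.22: other taxable items → 3.75% → €1.06
Greek yogurt (32 oz) €4.83: groceries → 0% → €0.00
Dining chair €179.85: household furniture → 7.75% → €13.94
Side table €121.82: household furniture → 7.75% → €9.44
Total tax = €1.06 + €13.94 + €9.44 = €24.44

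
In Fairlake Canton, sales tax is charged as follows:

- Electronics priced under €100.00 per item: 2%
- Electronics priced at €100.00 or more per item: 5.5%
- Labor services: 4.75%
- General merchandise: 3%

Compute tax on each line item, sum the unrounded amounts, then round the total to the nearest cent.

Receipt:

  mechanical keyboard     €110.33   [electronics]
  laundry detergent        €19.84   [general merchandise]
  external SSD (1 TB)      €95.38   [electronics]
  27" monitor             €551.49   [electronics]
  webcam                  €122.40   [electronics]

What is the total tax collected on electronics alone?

€45.04

Mechanical keyboard €110.33: electronics, €100.00 or more → 5.5% → €6.06815
External SSD (1 TB) €95.38: electronics, under €100.00 → 2% → €1.9076
27" monitor €551.49: electronics, €100.00 or more → 5.5% → €30.33195
Webcam €122.40: electronics, €100.00 or more → 5.5% → €6.732
Tax on electronics: unrounded sum = €45.0397 → €45.04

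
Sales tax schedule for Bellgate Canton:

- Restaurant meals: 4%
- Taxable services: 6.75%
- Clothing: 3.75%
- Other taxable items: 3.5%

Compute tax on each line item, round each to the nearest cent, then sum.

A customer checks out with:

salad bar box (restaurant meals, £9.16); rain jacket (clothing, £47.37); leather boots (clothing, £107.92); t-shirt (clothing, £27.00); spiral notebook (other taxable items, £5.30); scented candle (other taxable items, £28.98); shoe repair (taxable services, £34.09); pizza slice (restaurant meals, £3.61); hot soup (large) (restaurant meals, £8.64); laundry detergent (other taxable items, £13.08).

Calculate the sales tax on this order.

Salad bar box £9.16: restaurant meals → 4% → £0.37
Rain jacket £47.37: clothing → 3.75% → £1.78
Leather boots £107.92: clothing → 3.75% → £4.05
T-shirt £27.00: clothing → 3.75% → £1.01
Spiral notebook £5.30: other taxable items → 3.5% → £0.19
Scented candle £28.98: other taxable items → 3.5% → £1.01
Shoe repair £34.09: taxable services → 6.75% → £2.30
Pizza slice £3.61: restaurant meals → 4% → £0.14
Hot soup (large) £8.64: restaurant meals → 4% → £0.35
Laundry detergent £13.08: other taxable items → 3.5% → £0.46
Total tax = £0.37 + £1.78 + £4.05 + £1.01 + £0.19 + £1.01 + £2.30 + £0.14 + £0.35 + £0.46 = £11.66

£11.66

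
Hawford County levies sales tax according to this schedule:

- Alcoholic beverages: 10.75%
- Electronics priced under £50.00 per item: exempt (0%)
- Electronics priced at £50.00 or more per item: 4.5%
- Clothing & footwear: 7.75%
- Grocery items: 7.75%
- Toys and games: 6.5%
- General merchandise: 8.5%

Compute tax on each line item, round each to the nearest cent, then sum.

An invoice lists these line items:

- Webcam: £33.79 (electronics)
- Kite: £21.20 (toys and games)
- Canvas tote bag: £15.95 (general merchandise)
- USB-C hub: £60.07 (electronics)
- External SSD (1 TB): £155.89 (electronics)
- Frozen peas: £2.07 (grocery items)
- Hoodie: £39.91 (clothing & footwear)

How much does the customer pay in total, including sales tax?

Webcam £33.79: electronics, under £50.00 → 0% → £0.00
Kite £21.20: toys and games → 6.5% → £1.38
Canvas tote bag £15.95: general merchandise → 8.5% → £1.36
USB-C hub £60.07: electronics, £50.00 or more → 4.5% → £2.70
External SSD (1 TB) £155.89: electronics, £50.00 or more → 4.5% → £7.02
Frozen peas £2.07: grocery items → 7.75% → £0.16
Hoodie £39.91: clothing & footwear → 7.75% → £3.09
Subtotal = £328.88; tax = £15.71; total due = £344.59

£344.59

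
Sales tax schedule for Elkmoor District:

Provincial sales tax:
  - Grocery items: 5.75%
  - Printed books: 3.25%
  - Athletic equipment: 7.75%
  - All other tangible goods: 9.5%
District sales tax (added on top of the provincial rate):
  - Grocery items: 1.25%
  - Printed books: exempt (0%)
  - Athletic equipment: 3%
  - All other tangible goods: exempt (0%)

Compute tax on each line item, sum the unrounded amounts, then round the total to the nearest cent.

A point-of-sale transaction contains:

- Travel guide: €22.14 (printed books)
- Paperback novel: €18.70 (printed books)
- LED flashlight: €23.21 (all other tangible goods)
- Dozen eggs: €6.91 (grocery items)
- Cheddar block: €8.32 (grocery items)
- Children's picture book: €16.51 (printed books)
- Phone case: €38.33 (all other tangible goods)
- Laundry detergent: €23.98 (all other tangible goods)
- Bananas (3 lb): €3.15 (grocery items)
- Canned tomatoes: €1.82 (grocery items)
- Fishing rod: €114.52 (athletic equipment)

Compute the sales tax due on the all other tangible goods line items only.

LED flashlight €23.21: all other tangible goods → 9.5% + 0% district = 9.5% → €2.20495
Phone case €38.33: all other tangible goods → 9.5% + 0% district = 9.5% → €3.64135
Laundry detergent €23.98: all other tangible goods → 9.5% + 0% district = 9.5% → €2.2781
Tax on all other tangible goods: unrounded sum = €8.1244 → €8.12

€8.12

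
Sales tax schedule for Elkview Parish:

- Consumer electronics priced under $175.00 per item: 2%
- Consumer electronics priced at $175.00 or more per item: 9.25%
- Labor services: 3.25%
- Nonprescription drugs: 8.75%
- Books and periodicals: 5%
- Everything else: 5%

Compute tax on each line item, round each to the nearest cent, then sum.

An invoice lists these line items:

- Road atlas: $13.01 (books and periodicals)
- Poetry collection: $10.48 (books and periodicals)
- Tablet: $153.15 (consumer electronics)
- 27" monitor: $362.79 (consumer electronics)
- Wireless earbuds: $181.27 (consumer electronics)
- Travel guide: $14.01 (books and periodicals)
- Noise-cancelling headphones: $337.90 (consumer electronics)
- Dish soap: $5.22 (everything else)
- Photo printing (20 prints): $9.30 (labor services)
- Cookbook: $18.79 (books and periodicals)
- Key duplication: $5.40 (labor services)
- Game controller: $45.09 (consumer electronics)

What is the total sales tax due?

$89.10

Road atlas $13.01: books and periodicals → 5% → $0.65
Poetry collection $10.48: books and periodicals → 5% → $0.52
Tablet $153.15: consumer electronics, under $175.00 → 2% → $3.06
27" monitor $362.79: consumer electronics, $175.00 or more → 9.25% → $33.56
Wireless earbuds $181.27: consumer electronics, $175.00 or more → 9.25% → $16.77
Travel guide $14.01: books and periodicals → 5% → $0.70
Noise-cancelling headphones $337.90: consumer electronics, $175.00 or more → 9.25% → $31.26
Dish soap $5.22: everything else → 5% → $0.26
Photo printing (20 prints) $9.30: labor services → 3.25% → $0.30
Cookbook $18.79: books and periodicals → 5% → $0.94
Key duplication $5.40: labor services → 3.25% → $0.18
Game controller $45.09: consumer electronics, under $175.00 → 2% → $0.90
Total tax = $0.65 + $0.52 + $3.06 + $33.56 + $16.77 + $0.70 + $31.26 + $0.26 + $0.30 + $0.94 + $0.18 + $0.90 = $89.10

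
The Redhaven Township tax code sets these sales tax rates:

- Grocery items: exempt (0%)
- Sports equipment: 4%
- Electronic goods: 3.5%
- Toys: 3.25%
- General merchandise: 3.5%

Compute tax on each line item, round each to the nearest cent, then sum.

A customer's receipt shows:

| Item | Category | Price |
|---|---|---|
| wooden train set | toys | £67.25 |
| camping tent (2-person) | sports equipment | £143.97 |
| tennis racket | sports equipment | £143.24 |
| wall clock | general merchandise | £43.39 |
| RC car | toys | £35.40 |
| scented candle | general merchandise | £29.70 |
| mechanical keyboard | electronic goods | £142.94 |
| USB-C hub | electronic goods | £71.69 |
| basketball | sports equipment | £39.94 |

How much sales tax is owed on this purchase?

Wooden train set £67.25: toys → 3.25% → £2.19
Camping tent (2-person) £143.97: sports equipment → 4% → £5.76
Tennis racket £143.24: sports equipment → 4% → £5.73
Wall clock £43.39: general merchandise → 3.5% → £1.52
RC car £35.40: toys → 3.25% → £1.15
Scented candle £29.70: general merchandise → 3.5% → £1.04
Mechanical keyboard £142.94: electronic goods → 3.5% → £5.00
USB-C hub £71.69: electronic goods → 3.5% → £2.51
Basketball £39.94: sports equipment → 4% → £1.60
Total tax = £2.19 + £5.76 + £5.73 + £1.52 + £1.15 + £1.04 + £5.00 + £2.51 + £1.60 = £26.50

£26.50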